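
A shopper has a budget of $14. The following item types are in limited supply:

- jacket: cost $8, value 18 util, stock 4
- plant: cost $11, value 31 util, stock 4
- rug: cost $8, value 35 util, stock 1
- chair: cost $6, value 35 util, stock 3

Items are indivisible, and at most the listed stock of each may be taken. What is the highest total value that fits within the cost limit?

70 util

Best selections within cost 14 and stock limits:
- 2×chair: cost 12, value 70
- 1×rug + 1×chair: cost 14, value 70
- 1×jacket + 1×chair: cost 14, value 53
- 1×chair: cost 6, value 35
Best: 70 util.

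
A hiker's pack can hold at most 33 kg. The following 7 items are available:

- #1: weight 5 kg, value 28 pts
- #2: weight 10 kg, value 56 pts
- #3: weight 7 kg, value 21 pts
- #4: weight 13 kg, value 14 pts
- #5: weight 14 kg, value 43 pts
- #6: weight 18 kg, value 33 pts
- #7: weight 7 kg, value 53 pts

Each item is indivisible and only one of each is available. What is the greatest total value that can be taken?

158 pts

Check high-value combinations within 33 kg:
- #1+#2+#3+#7: weight 5+10+7+7=29, value 28+56+21+53=158
- #2+#5+#7: weight 10+14+7=31, value 56+43+53=152
- #1+#3+#5+#7: weight 5+7+14+7=33, value 28+21+43+53=145
Best: 158 pts.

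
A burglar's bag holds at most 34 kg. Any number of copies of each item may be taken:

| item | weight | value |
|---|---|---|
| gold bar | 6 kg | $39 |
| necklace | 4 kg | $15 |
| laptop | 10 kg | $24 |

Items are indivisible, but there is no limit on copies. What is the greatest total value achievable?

$210

Best value-per-unit is gold bar at 39/6; filling with it alone gives 5×39 = 195.
Optimal mix: 5×gold bar + 1×necklace → weight 34, value 210.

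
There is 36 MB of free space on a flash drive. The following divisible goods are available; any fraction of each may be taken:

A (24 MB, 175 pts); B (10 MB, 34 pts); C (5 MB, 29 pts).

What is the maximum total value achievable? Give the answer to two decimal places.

227.80

Take in order of value per unit:
- A (175/24 per unit): all 24 → value 175, running total 175.00
- C (29/5 per unit): all 5 → value 29, running total 204.00
- B (34/10 per unit): 7 of 10 → value 7×34/10 = 23.8000, running total 227.80
Total 227.80.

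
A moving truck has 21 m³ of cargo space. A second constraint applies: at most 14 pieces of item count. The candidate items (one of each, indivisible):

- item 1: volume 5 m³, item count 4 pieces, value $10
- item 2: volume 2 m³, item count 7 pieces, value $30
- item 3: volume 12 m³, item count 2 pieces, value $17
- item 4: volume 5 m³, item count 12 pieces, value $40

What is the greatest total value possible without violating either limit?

$57

Feasible sets respecting both limits:
- item 1+item 2+item 3: volume 19, item count 13, value 57
- item 3+item 4: volume 17, item count 14, value 57
- item 2+item 3: volume 14, item count 9, value 47
- item 1+item 2: volume 7, item count 11, value 40
Best: $57.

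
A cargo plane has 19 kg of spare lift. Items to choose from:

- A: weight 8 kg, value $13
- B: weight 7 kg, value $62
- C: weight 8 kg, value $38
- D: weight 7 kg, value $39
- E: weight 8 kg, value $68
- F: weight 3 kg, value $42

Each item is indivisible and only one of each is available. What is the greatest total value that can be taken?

Check high-value combinations within 19 kg:
- B+E+F: weight 7+8+3=18, value 62+68+42=172
- D+E+F: weight 7+8+3=18, value 39+68+42=149
- C+E+F: weight 8+8+3=19, value 38+68+42=148
- B+D+F: weight 7+7+3=17, value 62+39+42=143
- B+C+F: weight 7+8+3=18, value 62+38+42=142
Best: $172.

$172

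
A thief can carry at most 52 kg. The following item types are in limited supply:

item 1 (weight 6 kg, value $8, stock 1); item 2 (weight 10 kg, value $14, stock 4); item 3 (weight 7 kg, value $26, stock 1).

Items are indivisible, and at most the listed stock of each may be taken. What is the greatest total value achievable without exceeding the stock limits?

Top feasible selections:
- 4×item 2 + 1×item 3: weight 47, value 82
- 1×item 1 + 3×item 2 + 1×item 3: weight 43, value 76
- 3×item 2 + 1×item 3: weight 37, value 68
- 1×item 1 + 4×item 2: weight 46, value 64
Best: $82.

$82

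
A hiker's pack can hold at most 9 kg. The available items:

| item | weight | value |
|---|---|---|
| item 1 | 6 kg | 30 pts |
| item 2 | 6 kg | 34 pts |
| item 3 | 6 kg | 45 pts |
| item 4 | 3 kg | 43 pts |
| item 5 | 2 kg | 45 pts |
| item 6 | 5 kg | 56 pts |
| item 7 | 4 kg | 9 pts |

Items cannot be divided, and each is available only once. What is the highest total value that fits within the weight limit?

101 pts

Check high-value combinations within 9 kg:
- item 5+item 6: weight 2+5=7, value 45+56=101
- item 4+item 6: weight 3+5=8, value 43+56=99
- item 4+item 5+item 7: weight 3+2+4=9, value 43+45+9=97
- item 3+item 5: weight 6+2=8, value 45+45=90
Best: 101 pts.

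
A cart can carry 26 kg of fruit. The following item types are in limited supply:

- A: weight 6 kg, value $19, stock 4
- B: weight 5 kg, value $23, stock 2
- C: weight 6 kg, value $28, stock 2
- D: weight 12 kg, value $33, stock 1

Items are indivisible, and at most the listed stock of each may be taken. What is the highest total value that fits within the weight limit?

Top feasible selections:
- 2×B + 2×C: weight 22, value 102
- 1×A + 1×B + 2×C: weight 23, value 98
- 2×A + 2×C: weight 24, value 94
Best: $102.

$102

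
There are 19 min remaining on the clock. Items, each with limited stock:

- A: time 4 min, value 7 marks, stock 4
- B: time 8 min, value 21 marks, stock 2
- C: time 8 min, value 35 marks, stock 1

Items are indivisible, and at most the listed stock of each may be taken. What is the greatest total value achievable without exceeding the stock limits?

Top feasible selections:
- 1×B + 1×C: time 16, value 56
- 2×A + 1×C: time 16, value 49
- 1×A + 1×C: time 12, value 42
Best: 56 marks.

56 marks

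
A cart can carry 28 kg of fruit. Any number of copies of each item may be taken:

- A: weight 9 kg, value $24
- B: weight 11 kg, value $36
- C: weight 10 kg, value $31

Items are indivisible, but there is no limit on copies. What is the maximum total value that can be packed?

Best value-per-unit is B at 36/11; filling with it alone gives 2×36 = 72.
Optimal mix: 2×A + 1×C → weight 28, value 79.

$79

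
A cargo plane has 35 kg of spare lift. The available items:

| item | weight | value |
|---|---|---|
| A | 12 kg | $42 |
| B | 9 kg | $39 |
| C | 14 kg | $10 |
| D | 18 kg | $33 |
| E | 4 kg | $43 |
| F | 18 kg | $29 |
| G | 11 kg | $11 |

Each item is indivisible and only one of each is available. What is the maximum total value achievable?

$124

Check high-value combinations within 35 kg:
- A+B+E: weight 12+9+4=25, value 42+39+43=124
- A+D+E: weight 12+18+4=34, value 42+33+43=118
- B+D+E: weight 9+18+4=31, value 39+33+43=115
- A+E+F: weight 12+4+18=34, value 42+43+29=114
- B+E+F: weight 9+4+18=31, value 39+43+29=111
Best: $124.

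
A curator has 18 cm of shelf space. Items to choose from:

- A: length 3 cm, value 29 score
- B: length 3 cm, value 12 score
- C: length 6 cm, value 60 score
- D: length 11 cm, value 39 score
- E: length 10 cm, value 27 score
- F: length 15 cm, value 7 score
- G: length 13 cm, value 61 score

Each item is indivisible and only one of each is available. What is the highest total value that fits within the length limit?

This is a 0/1 knapsack; check combinations near the capacity.
- A+B+C: length 3+3+6=12, value 29+12+60=101
- C+D: length 6+11=17, value 60+39=99
- A+G: length 3+13=16, value 29+61=90
- A+C: length 3+6=9, value 29+60=89
- C+E: length 6+10=16, value 60+27=87
Best: 101 score.

101 score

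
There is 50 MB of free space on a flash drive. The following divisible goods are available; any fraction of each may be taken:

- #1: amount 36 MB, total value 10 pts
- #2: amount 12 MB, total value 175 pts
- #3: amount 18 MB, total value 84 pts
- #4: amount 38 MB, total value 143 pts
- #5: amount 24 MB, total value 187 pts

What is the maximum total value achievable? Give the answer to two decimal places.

Take in order of value per unit:
- #2 (175/12 per unit): all 12 → value 175, running total 175.00
- #5 (187/24 per unit): all 24 → value 187, running total 362.00
- #3 (84/18 per unit): 14 of 18 → value 14×84/18 = 65.3333, running total 427.33
Total 427.33.

427.33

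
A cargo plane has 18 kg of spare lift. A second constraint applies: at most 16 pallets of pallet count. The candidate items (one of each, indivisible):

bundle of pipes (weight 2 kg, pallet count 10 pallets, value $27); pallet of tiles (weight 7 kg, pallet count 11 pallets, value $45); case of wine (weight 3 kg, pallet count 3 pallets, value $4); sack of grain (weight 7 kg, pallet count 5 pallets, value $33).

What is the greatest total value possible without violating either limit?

$78

Feasible sets respecting both limits:
- pallet of tiles+sack of grain: weight 14, pallet count 16, value 78
- bundle of pipes+sack of grain: weight 9, pallet count 15, value 60
- pallet of tiles+case of wine: weight 10, pallet count 14, value 49
Best: $78.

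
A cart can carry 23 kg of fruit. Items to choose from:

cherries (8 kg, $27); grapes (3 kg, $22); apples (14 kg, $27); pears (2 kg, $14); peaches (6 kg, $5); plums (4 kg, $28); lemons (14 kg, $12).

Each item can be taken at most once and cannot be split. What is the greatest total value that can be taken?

$96

This is a 0/1 knapsack; check combinations near the capacity.
- cherries+grapes+pears+peaches+plums: weight 8+3+2+6+4=23, value 27+22+14+5+28=96
- cherries+grapes+pears+plums: weight 8+3+2+4=17, value 27+22+14+28=91
- grapes+apples+pears+plums: weight 3+14+2+4=23, value 22+27+14+28=91
- cherries+grapes+peaches+plums: weight 8+3+6+4=21, value 27+22+5+28=82
- cherries+grapes+plums: weight 8+3+4=15, value 27+22+28=77
Best: $96.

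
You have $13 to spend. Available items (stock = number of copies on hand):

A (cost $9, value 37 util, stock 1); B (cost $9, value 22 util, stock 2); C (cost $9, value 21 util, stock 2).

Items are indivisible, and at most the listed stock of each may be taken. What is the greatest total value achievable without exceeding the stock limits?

37 util

Best selections within cost 13 and stock limits:
- 1×A: cost 9, value 37
- 1×B: cost 9, value 22
- 1×C: cost 9, value 21
Best: 37 util.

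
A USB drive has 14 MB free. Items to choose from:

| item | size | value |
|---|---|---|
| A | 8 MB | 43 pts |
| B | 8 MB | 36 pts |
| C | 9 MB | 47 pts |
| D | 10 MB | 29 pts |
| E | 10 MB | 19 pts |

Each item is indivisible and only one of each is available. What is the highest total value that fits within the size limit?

47 pts

Check high-value combinations within 14 MB:
- C: size 9, value 47
- A: size 8, value 43
- B: size 8, value 36
- D: size 10, value 29
- E: size 10, value 19
Best: 47 pts.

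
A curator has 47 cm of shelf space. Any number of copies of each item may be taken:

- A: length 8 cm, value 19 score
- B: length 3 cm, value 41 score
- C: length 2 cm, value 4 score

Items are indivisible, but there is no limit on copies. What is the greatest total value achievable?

Best value-per-unit is B at 41/3; filling with it alone gives 15×41 = 615.
Optimal mix: 15×B + 1×C → length 47, value 619.

619 score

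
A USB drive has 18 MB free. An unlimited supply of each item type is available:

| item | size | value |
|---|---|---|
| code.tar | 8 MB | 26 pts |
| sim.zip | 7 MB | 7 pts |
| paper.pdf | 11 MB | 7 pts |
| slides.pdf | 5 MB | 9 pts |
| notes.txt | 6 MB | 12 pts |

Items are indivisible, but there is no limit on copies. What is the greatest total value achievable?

Best value-per-unit is code.tar at 26/8, and filling with it alone uses size 2×8=16. No mix of the others beats 2×26 = 52.

52 pts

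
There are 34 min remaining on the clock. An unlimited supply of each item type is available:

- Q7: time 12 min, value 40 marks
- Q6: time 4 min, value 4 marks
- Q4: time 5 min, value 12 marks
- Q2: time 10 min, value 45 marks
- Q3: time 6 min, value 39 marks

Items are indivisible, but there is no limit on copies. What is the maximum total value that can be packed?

Best value-per-unit is Q3 at 39/6; filling with it alone gives 5×39 = 195.
Optimal mix: 1×Q2 + 4×Q3 → time 34, value 201.

201 marks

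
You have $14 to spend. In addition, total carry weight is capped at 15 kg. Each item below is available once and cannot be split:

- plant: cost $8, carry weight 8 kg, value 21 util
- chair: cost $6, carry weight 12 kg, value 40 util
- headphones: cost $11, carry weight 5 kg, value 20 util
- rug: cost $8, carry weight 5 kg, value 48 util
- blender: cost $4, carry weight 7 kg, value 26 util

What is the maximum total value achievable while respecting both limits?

Feasible sets respecting both limits:
- rug+blender: cost 12, carry weight 12, value 74
- rug: cost 8, carry weight 5, value 48
- plant+blender: cost 12, carry weight 15, value 47
- chair: cost 6, carry weight 12, value 40
Best: 74 util.

74 util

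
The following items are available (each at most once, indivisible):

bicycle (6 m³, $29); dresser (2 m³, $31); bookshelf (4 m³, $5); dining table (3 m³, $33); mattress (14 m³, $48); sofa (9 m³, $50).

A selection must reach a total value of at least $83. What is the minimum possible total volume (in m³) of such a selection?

Subsets with value ≥ 83, sorted by total volume:
- bicycle+dresser+dining table: volume 11, value 93
- dining table+sofa: volume 12, value 83
Minimum volume: 11 m³.

11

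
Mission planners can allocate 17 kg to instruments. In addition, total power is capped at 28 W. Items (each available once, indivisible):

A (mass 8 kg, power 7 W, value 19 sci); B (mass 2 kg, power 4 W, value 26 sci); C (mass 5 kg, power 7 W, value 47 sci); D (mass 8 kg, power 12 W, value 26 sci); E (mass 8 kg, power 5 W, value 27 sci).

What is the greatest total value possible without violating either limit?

Feasible sets respecting both limits:
- B+C+E: mass 15, power 16, value 100
- B+C+D: mass 15, power 23, value 99
- A+B+C: mass 15, power 18, value 92
- C+E: mass 13, power 12, value 74
Best: 100 sci.

100 sci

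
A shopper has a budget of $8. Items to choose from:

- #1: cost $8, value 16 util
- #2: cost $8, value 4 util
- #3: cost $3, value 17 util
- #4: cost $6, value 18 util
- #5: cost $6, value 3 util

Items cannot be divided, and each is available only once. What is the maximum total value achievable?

This is a 0/1 knapsack; check combinations near the capacity.
- #4: cost 6, value 18
- #3: cost 3, value 17
- #1: cost 8, value 16
- #2: cost 8, value 4
- #5: cost 6, value 3
Best: 18 util.

18 util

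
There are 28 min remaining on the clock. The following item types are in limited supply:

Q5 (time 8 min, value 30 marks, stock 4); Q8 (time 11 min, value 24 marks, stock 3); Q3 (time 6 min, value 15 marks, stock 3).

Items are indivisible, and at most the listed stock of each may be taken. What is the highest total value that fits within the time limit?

90 marks

Best selections within time 28 and stock limits:
- 3×Q5: time 24, value 90
- 2×Q5 + 2×Q3: time 28, value 90
Best: 90 marks.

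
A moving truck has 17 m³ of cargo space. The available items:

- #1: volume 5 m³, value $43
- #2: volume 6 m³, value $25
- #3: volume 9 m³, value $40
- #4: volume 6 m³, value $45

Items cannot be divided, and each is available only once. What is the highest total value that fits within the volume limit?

Check high-value combinations within 17 m³:
- #1+#2+#4: volume 5+6+6=17, value 43+25+45=113
- #1+#4: volume 5+6=11, value 43+45=88
- #3+#4: volume 9+6=15, value 40+45=85
- #1+#3: volume 5+9=14, value 43+40=83
Best: $113.

$113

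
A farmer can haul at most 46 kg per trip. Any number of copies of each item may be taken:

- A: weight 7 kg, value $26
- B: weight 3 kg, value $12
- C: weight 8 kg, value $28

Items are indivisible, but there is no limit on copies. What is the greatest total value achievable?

Best value-per-unit is B at 12/3; filling with it alone gives 15×12 = 180.
Optimal mix: 1×A + 13×B → weight 46, value 182.

$182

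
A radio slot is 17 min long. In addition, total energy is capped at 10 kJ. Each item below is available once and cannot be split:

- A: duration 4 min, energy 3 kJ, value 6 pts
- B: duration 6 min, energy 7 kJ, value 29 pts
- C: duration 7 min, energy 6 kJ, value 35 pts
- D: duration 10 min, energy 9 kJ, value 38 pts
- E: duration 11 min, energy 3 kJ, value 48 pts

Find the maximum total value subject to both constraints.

77 pts

Feasible sets respecting both limits:
- B+E: duration 17, energy 10, value 77
- A+E: duration 15, energy 6, value 54
- E: duration 11, energy 3, value 48
- A+C: duration 11, energy 9, value 41
Best: 77 pts.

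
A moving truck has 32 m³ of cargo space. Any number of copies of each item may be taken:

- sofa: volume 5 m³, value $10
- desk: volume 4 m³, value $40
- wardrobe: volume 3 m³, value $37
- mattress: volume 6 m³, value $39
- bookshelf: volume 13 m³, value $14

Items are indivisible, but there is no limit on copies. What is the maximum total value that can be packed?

Best value-per-unit is wardrobe at 37/3; filling with it alone gives 10×37 = 370.
Optimal mix: 2×desk + 8×wardrobe → volume 32, value 376.

$376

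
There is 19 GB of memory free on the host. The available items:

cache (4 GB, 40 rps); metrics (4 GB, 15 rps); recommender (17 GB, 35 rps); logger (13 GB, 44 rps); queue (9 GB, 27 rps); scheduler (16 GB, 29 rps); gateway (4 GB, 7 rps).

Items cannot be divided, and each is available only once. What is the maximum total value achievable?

Check high-value combinations within 19 GB:
- cache+logger: memory 4+13=17, value 40+44=84
- cache+metrics+queue: memory 4+4+9=17, value 40+15+27=82
- cache+queue+gateway: memory 4+9+4=17, value 40+27+7=74
Best: 84 rps.

84 rps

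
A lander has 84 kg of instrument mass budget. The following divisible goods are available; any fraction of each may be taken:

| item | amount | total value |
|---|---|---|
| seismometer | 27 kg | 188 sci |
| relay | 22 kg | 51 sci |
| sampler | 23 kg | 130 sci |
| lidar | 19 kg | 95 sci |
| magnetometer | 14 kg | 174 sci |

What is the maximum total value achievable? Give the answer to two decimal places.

Take in order of value per unit:
- magnetometer (174/14 per unit): all 14 → value 174, running total 174.00
- seismometer (188/27 per unit): all 27 → value 188, running total 362.00
- sampler (130/23 per unit): all 23 → value 130, running total 492.00
- lidar (95/19 per unit): all 19 → value 95, running total 587.00
- relay (51/22 per unit): 1 of 22 → value 1×51/22 = 2.3182, running total 589.32
Total 589.32.

589.32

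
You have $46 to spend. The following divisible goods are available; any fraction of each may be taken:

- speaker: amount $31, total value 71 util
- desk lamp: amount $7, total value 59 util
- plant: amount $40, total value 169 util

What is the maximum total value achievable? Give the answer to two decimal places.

223.78

Take in order of value per unit:
- desk lamp (59/7 per unit): all 7 → value 59, running total 59.00
- plant (169/40 per unit): 39 of 40 → value 39×169/40 = 164.7750, running total 223.78
Total 223.78.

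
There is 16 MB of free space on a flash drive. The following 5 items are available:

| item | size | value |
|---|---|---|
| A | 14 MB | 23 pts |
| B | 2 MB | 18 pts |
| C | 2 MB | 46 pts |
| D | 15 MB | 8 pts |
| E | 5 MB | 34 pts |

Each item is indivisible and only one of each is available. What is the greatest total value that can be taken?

98 pts

This is a 0/1 knapsack; check combinations near the capacity.
- B+C+E: size 2+2+5=9, value 18+46+34=98
- C+E: size 2+5=7, value 46+34=80
- A+C: size 14+2=16, value 23+46=69
- B+C: size 2+2=4, value 18+46=64
- B+E: size 2+5=7, value 18+34=52
Best: 98 pts.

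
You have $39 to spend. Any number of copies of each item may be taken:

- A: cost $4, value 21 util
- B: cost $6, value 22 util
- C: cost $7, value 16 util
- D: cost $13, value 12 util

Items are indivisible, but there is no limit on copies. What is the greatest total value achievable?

Best value-per-unit is A at 21/4; filling with it alone gives 9×21 = 189.
Optimal mix: 8×A + 1×B → cost 38, value 190.

190 util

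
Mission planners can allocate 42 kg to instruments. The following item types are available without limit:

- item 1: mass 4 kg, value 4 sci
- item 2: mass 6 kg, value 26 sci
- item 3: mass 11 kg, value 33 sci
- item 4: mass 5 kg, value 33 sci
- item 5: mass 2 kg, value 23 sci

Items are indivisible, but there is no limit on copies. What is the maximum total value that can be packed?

Best value-per-unit is item 5 at 23/2, and filling with it alone uses mass 21×2=42. No mix of the others beats 21×23 = 483.

483 sci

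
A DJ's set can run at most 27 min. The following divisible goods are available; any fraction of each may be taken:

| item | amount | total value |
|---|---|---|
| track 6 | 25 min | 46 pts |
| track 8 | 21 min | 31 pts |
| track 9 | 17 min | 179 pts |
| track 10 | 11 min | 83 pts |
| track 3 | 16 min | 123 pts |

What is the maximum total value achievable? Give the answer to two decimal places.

Take in order of value per unit:
- track 9 (179/17 per unit): all 17 → value 179, running total 179.00
- track 3 (123/16 per unit): 10 of 16 → value 10×123/16 = 76.8750, running total 255.88
Total 255.88.

255.88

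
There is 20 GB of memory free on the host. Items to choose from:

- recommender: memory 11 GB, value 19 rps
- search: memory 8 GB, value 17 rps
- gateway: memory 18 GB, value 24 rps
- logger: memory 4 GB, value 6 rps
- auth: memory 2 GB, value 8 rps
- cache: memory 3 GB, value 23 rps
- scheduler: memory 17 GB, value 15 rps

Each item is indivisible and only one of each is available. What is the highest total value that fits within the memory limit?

56 rps

Check high-value combinations within 20 GB:
- recommender+logger+auth+cache: memory 11+4+2+3=20, value 19+6+8+23=56
- search+logger+auth+cache: memory 8+4+2+3=17, value 17+6+8+23=54
- recommender+auth+cache: memory 11+2+3=16, value 19+8+23=50
- search+auth+cache: memory 8+2+3=13, value 17+8+23=48
Best: 56 rps.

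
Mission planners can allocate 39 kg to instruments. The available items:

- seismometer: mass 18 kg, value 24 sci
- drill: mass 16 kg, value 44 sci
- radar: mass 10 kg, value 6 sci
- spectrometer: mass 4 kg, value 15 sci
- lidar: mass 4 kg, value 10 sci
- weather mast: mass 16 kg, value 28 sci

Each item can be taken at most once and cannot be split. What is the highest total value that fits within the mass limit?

Check high-value combinations within 39 kg:
- drill+spectrometer+weather mast: mass 16+4+16=36, value 44+15+28=87
- seismometer+drill+spectrometer: mass 18+16+4=38, value 24+44+15=83
- drill+lidar+weather mast: mass 16+4+16=36, value 44+10+28=82
Best: 87 sci.

87 sci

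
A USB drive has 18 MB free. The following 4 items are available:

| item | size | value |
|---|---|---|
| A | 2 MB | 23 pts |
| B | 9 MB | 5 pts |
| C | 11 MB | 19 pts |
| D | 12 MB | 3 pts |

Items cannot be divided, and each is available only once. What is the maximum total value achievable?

This is a 0/1 knapsack; check combinations near the capacity.
- A+C: size 2+11=13, value 23+19=42
- A+B: size 2+9=11, value 23+5=28
- A+D: size 2+12=14, value 23+3=26
- A: size 2, value 23
Best: 42 pts.

42 pts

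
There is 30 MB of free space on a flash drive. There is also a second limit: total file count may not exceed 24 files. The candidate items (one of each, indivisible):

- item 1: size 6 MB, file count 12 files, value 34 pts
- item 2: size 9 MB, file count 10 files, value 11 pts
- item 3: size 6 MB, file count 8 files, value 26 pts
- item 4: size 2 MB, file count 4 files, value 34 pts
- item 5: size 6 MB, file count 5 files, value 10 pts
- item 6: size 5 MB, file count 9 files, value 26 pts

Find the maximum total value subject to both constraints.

Feasible sets respecting both limits:
- item 1+item 3+item 4: size 14, file count 24, value 94
- item 3+item 4+item 6: size 13, file count 21, value 86
- item 1+item 4+item 5: size 14, file count 21, value 78
- item 2+item 3+item 4: size 17, file count 22, value 71
Best: 94 pts.

94 pts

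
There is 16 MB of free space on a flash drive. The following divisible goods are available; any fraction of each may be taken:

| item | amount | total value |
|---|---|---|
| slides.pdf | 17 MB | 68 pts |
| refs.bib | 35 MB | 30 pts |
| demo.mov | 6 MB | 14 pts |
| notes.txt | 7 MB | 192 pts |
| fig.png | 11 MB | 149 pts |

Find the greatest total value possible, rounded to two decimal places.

Take in order of value per unit:
- notes.txt (192/7 per unit): all 7 → value 192, running total 192.00
- fig.png (149/11 per unit): 9 of 11 → value 9×149/11 = 121.9091, running total 313.91
Total 313.91.

313.91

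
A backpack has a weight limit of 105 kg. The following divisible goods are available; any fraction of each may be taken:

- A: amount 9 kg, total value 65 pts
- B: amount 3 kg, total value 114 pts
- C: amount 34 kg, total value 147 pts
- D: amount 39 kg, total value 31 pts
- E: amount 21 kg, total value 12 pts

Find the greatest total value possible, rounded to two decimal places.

Take in order of value per unit:
- B (114/3 per unit): all 3 → value 114, running total 114.00
- A (65/9 per unit): all 9 → value 65, running total 179.00
- C (147/34 per unit): all 34 → value 147, running total 326.00
- D (31/39 per unit): all 39 → value 31, running total 357.00
- E (12/21 per unit): 20 of 21 → value 20×12/21 = 11.4286, running total 368.43
Total 368.43.

368.43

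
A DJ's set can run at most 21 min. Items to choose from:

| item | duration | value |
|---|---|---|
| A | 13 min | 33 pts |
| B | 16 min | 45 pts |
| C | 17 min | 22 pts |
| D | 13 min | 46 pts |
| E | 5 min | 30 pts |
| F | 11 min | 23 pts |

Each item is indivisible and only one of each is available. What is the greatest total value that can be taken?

Check high-value combinations within 21 min:
- D+E: duration 13+5=18, value 46+30=76
- B+E: duration 16+5=21, value 45+30=75
- A+E: duration 13+5=18, value 33+30=63
Best: 76 pts.

76 pts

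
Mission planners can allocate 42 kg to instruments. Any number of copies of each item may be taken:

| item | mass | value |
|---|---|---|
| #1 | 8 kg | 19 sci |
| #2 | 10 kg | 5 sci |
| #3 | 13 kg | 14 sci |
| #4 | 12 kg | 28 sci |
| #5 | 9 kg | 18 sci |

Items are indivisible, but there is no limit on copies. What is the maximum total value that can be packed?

Best value-per-unit is #1 at 19/8, and filling with it alone uses mass 5×8=40. No mix of the others beats 5×19 = 95.

95 sci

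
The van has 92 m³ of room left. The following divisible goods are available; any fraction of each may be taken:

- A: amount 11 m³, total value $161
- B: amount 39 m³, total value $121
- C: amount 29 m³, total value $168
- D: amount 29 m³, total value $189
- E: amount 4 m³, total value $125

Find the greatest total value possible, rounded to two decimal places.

701.95

Take in order of value per unit:
- E (125/4 per unit): all 4 → value 125, running total 125.00
- A (161/11 per unit): all 11 → value 161, running total 286.00
- D (189/29 per unit): all 29 → value 189, running total 475.00
- C (168/29 per unit): all 29 → value 168, running total 643.00
- B (121/39 per unit): 19 of 39 → value 19×121/39 = 58.9487, running total 701.95
Total 701.95.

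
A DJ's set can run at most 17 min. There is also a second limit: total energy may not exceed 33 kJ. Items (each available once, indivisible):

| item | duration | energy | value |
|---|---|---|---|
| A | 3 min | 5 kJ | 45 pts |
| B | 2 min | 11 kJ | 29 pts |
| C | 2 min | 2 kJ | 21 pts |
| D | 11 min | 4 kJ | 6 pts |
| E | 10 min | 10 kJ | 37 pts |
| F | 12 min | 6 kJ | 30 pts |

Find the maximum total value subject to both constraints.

Feasible sets respecting both limits:
- A+B+C+E: duration 17, energy 28, value 132
- A+B+E: duration 15, energy 26, value 111
- A+B+F: duration 17, energy 22, value 104
- A+C+E: duration 15, energy 17, value 103
Best: 132 pts.

132 pts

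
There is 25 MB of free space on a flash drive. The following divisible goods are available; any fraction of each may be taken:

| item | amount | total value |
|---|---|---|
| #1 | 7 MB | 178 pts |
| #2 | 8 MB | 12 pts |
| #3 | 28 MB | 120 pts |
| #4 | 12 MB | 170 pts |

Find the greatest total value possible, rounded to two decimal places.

Take in order of value per unit:
- #1 (178/7 per unit): all 7 → value 178, running total 178.00
- #4 (170/12 per unit): all 12 → value 170, running total 348.00
- #3 (120/28 per unit): 6 of 28 → value 6×120/28 = 25.7143, running total 373.71
Total 373.71.

373.71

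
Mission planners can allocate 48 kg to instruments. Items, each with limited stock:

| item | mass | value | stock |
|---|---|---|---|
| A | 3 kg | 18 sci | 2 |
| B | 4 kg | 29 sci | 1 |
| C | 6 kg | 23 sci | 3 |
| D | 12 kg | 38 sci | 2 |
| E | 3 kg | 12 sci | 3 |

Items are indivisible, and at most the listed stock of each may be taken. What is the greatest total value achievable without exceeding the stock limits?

Top feasible selections:
- 2×A + 1×B + 3×C + 1×D + 2×E: mass 46, value 196
- 1×A + 1×B + 3×C + 1×D + 3×E: mass 46, value 190
- 2×A + 1×B + 1×C + 2×D + 2×E: mass 46, value 188
- 2×A + 1×B + 2×C + 2×D: mass 46, value 187
Best: 196 sci.

196 sci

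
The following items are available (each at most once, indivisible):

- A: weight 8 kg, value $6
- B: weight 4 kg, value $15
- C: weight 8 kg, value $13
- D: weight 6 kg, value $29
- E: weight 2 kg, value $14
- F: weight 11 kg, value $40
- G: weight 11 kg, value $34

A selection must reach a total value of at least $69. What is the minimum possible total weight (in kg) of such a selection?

Subsets with value ≥ 69, sorted by total weight:
- D+F: weight 17, value 69
- B+E+F: weight 17, value 69
Minimum weight: 17 kg.

17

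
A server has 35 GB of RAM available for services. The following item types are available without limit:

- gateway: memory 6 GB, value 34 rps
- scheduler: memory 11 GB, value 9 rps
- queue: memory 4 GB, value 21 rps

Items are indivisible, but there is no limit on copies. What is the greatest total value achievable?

191 rps

Best value-per-unit is gateway at 34/6; filling with it alone gives 5×34 = 170.
Optimal mix: 5×gateway + 1×queue → memory 34, value 191.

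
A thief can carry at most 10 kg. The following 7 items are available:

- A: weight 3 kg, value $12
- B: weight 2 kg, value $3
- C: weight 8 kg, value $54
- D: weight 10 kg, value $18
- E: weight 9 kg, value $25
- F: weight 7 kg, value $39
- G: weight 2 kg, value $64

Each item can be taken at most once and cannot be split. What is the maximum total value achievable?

Check high-value combinations within 10 kg:
- C+G: weight 8+2=10, value 54+64=118
- F+G: weight 7+2=9, value 39+64=103
- A+B+G: weight 3+2+2=7, value 12+3+64=79
Best: $118.

$118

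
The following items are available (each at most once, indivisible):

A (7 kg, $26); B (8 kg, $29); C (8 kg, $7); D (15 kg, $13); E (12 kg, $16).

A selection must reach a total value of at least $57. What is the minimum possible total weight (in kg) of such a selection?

Subsets with value ≥ 57, sorted by total weight:
- A+B+C: weight 23, value 62
- A+B+E: weight 27, value 71
- A+B+D: weight 30, value 68
- A+B+C+E: weight 35, value 78
Minimum weight: 23 kg.

23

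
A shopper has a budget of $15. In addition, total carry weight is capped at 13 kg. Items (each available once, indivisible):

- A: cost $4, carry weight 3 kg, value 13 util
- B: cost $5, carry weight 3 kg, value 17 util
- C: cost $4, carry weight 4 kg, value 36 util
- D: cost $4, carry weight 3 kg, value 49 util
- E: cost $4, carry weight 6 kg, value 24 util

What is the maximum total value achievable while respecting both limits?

Feasible sets respecting both limits:
- C+D+E: cost 12, carry weight 13, value 109
- B+C+D: cost 13, carry weight 10, value 102
- A+C+D: cost 12, carry weight 10, value 98
- B+D+E: cost 13, carry weight 12, value 90
Best: 109 util.

109 util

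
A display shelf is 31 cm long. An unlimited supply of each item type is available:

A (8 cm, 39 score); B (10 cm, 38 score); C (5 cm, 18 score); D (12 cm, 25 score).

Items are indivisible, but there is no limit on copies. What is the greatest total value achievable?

Best value-per-unit is A at 39/8; filling with it alone gives 3×39 = 117.
Optimal mix: 3×A + 1×C → length 29, value 135.

135 score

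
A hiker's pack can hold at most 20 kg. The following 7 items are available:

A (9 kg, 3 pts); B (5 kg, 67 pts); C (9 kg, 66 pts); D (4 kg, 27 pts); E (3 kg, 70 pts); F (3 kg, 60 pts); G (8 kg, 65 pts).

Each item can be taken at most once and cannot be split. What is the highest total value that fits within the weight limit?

263 pts

This is a 0/1 knapsack; check combinations near the capacity.
- B+C+E+F: weight 5+9+3+3=20, value 67+66+70+60=263
- B+E+F+G: weight 5+3+3+8=19, value 67+70+60+65=262
- B+D+E+G: weight 5+4+3+8=20, value 67+27+70+65=229
- B+D+E+F: weight 5+4+3+3=15, value 67+27+70+60=224
- C+D+E+F: weight 9+4+3+3=19, value 66+27+70+60=223
Best: 263 pts.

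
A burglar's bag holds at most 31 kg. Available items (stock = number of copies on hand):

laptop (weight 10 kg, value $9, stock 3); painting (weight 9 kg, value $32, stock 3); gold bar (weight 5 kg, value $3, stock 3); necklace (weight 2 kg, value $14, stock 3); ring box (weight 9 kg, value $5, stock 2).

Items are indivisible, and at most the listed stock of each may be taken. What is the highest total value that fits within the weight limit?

Best selections within weight 31 and stock limits:
- 3×painting + 2×necklace: weight 31, value 124
- 3×painting + 1×necklace: weight 29, value 110
Best: $124.

$124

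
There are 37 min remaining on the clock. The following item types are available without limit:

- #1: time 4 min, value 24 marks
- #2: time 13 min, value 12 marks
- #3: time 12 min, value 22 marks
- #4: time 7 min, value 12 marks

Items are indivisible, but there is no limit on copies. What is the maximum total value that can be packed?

216 marks

Best value-per-unit is #1 at 24/4, and filling with it alone uses time 9×4=36. No mix of the others beats 9×24 = 216.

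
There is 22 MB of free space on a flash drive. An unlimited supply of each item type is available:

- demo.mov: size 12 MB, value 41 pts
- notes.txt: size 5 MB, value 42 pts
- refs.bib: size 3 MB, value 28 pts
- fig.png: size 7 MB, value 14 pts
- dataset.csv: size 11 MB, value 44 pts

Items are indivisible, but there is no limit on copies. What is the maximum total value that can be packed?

Best value-per-unit is refs.bib at 28/3; filling with it alone gives 7×28 = 196.
Optimal mix: 2×notes.txt + 4×refs.bib → size 22, value 196.

196 pts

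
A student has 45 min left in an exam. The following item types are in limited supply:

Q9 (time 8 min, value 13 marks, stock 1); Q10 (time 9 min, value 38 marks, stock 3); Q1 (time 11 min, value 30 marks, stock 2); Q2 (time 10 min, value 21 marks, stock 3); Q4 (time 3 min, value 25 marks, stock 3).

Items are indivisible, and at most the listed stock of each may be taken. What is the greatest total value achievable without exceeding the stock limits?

202 marks

Best selections within time 45 and stock limits:
- 1×Q9 + 3×Q10 + 3×Q4: time 44, value 202
- 3×Q10 + 1×Q1 + 2×Q4: time 44, value 194
Best: 202 marks.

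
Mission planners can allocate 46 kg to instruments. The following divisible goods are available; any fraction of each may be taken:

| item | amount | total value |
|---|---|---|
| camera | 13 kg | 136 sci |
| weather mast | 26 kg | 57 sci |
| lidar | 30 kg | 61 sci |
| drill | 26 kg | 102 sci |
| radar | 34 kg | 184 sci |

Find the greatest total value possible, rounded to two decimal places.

314.59

Take in order of value per unit:
- camera (136/13 per unit): all 13 → value 136, running total 136.00
- radar (184/34 per unit): 33 of 34 → value 33×184/34 = 178.5882, running total 314.59
Total 314.59.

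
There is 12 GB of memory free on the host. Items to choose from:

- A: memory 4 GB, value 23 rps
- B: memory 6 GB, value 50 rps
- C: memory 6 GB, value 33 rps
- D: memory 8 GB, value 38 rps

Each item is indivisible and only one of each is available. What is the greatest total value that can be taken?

This is a 0/1 knapsack; check combinations near the capacity.
- B+C: memory 6+6=12, value 50+33=83
- A+B: memory 4+6=10, value 23+50=73
- A+D: memory 4+8=12, value 23+38=61
- A+C: memory 4+6=10, value 23+33=56
Best: 83 rps.

83 rps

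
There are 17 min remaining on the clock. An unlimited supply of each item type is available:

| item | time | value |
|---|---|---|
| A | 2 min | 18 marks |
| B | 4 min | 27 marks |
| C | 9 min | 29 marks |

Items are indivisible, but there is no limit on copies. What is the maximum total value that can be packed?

144 marks

Best value-per-unit is A at 18/2, and filling with it alone uses time 8×2=16. No mix of the others beats 8×18 = 144.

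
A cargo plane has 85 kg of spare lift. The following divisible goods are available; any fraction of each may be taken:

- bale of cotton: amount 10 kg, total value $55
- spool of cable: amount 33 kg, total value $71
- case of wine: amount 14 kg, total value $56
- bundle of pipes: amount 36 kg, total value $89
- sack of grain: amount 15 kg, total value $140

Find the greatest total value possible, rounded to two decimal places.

Take in order of value per unit:
- sack of grain (140/15 per unit): all 15 → value 140, running total 140.00
- bale of cotton (55/10 per unit): all 10 → value 55, running total 195.00
- case of wine (56/14 per unit): all 14 → value 56, running total 251.00
- bundle of pipes (89/36 per unit): all 36 → value 89, running total 340.00
- spool of cable (71/33 per unit): 10 of 33 → value 10×71/33 = 21.5152, running total 361.52
Total 361.52.

361.52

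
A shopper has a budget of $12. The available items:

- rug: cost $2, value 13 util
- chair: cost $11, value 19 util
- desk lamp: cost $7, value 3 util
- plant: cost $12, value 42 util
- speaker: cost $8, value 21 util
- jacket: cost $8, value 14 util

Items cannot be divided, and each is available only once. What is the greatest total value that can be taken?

This is a 0/1 knapsack; check combinations near the capacity.
- plant: cost 12, value 42
- rug+speaker: cost 2+8=10, value 13+21=34
- rug+jacket: cost 2+8=10, value 13+14=27
- speaker: cost 8, value 21
Best: 42 util.

42 util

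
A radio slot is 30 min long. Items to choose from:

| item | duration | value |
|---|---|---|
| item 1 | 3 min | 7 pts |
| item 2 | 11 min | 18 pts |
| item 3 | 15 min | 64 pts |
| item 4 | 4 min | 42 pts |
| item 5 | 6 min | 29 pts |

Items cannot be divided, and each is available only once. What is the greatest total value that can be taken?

This is a 0/1 knapsack; check combinations near the capacity.
- item 1+item 3+item 4+item 5: duration 3+15+4+6=28, value 7+64+42+29=142
- item 3+item 4+item 5: duration 15+4+6=25, value 64+42+29=135
- item 2+item 3+item 4: duration 11+15+4=30, value 18+64+42=124
- item 1+item 3+item 4: duration 3+15+4=22, value 7+64+42=113
- item 3+item 4: duration 15+4=19, value 64+42=106
Best: 142 pts.

142 pts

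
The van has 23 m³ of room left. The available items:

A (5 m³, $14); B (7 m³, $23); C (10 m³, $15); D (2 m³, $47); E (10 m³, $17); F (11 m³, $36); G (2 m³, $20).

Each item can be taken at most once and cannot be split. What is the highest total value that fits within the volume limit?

Check high-value combinations within 23 m³:
- B+D+F+G: volume 7+2+11+2=22, value 23+47+36+20=126
- A+D+F+G: volume 5+2+11+2=20, value 14+47+36+20=117
- B+D+E+G: volume 7+2+10+2=21, value 23+47+17+20=107
Best: $126.

$126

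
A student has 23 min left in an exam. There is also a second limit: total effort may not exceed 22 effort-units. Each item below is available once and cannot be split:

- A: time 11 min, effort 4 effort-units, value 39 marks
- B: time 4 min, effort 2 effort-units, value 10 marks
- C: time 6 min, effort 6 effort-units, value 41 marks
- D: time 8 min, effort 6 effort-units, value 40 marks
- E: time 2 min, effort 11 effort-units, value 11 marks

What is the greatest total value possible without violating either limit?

91 marks

Feasible sets respecting both limits:
- B+C+D: time 18, effort 14, value 91
- A+C+E: time 19, effort 21, value 91
- A+B+C: time 21, effort 12, value 90
Best: 91 marks.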